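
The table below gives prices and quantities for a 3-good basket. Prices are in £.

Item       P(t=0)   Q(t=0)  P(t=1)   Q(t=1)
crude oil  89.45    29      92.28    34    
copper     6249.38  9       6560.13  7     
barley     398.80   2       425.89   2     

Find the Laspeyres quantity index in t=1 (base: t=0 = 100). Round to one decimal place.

Laspeyres quantity index uses base-period prices as weights.
ΣP(t=0)·Q(t=1) = 89.45×34 + 6249.38×7 + 398.80×2 = 3041.3 + 43745.66 + 797.6 = 47584.56
ΣP(t=0)·Q(t=0) = 89.45×29 + 6249.38×9 + 398.80×2 = 2594.05 + 56244.42 + 797.6 = 59636.07
Index = 47584.56 / 59636.07 × 100 = 79.7916

79.8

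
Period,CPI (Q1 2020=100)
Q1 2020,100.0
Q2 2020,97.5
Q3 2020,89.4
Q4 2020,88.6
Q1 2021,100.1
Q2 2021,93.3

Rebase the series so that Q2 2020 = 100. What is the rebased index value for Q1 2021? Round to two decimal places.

102.67

Rebased(Q1 2021) = 100.1 / 97.5 × 100 = 102.6667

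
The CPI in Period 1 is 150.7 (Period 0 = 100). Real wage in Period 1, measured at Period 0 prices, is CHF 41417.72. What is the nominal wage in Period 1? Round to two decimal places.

Nominal = Real × (Index/100) = 41417.72 × (150.7/100)
        = 41417.72 × 1.507 = 62416.5040

62416.50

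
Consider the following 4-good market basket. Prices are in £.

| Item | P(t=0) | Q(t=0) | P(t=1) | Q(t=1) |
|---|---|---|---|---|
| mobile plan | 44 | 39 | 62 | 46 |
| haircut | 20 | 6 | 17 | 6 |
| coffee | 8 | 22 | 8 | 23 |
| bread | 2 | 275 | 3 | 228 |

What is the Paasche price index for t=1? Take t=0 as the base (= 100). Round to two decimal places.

137.28

Paasche price index uses current-period quantities as weights.
ΣP(t=1)·Q(t=1) = 62×46 + 17×6 + 8×23 + 3×228 = 2852 + 102 + 184 + 684 = 3822
ΣP(t=0)·Q(t=1) = 44×46 + 20×6 + 8×23 + 2×228 = 2024 + 120 + 184 + 456 = 2784
Index = 3822 / 2784 × 100 = 137.2845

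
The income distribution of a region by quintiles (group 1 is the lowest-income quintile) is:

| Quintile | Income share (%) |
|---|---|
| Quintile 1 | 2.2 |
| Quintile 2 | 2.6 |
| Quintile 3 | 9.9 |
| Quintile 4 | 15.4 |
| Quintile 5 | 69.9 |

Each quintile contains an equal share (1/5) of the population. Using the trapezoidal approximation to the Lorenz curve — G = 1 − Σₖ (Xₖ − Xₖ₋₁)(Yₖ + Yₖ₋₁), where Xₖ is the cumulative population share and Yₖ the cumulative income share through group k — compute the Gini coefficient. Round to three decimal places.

Cumulative income shares Yₖ: 0.0220, 0.0480, 0.1470, 0.3010, 1.0000
Σ (Xₖ−Xₖ₋₁)(Yₖ+Yₖ₋₁) = (1/5)(0.0220+0.0000) + (1/5)(0.0480+0.0220) + (1/5)(0.1470+0.0480) + (1/5)(0.3010+0.1470) + (1/5)(1.0000+0.3010)
  = 0.0044 + 0.0140 + 0.0390 + 0.0896 + 0.2602 = 0.4072
G = 1 − 0.4072 = 0.5928

0.593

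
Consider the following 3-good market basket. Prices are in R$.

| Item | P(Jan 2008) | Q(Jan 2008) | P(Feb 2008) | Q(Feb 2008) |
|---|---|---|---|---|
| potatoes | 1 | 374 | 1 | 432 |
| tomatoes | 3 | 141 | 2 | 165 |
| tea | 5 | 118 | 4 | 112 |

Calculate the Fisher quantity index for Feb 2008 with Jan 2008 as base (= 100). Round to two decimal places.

Laspeyres component (base-period weights):
ΣP(Jan 2008)Q(Feb 2008) = 1×432 + 3×165 + 5×112 = 432 + 495 + 560 = 1487
ΣP(Jan 2008)Q(Jan 2008) = 1×374 + 3×141 + 5×118 = 374 + 423 + 590 = 1387
L = 1487 / 1387 × 100 = 107.2098
Paasche component (current-period weights):
ΣP(Feb 2008)Q(Feb 2008) = 1×432 + 2×165 + 4×112 = 432 + 330 + 448 = 1210
ΣP(Feb 2008)Q(Jan 2008) = 1×374 + 2×141 + 4×118 = 374 + 282 + 472 = 1128
P = 1210 / 1128 × 100 = 107.2695
Fisher = √(L × P) = √(107.2098 × 107.2695) = 107.2397

107.24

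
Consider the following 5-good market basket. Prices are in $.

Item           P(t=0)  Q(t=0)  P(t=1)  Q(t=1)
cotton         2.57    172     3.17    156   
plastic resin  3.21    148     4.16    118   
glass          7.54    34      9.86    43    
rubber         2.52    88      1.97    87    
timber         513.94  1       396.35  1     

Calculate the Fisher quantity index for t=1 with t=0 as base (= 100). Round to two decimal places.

Laspeyres component (base-period weights):
ΣP(t=0)Q(t=1) = 2.57×156 + 3.21×118 + 7.54×43 + 2.52×87 + 513.94×1 = 400.92 + 378.78 + 324.22 + 219.24 + 513.94 = 1837.1
ΣP(t=0)Q(t=0) = 2.57×172 + 3.21×148 + 7.54×34 + 2.52×88 + 513.94×1 = 442.04 + 475.08 + 256.36 + 221.76 + 513.94 = 1909.18
L = 1837.1 / 1909.18 × 100 = 96.2246
Paasche component (current-period weights):
ΣP(t=1)Q(t=1) = 3.17×156 + 4.16×118 + 9.86×43 + 1.97×87 + 396.35×1 = 494.52 + 490.88 + 423.98 + 171.39 + 396.35 = 1977.12
ΣP(t=1)Q(t=0) = 3.17×172 + 4.16×148 + 9.86×34 + 1.97×88 + 396.35×1 = 545.24 + 615.68 + 335.24 + 173.36 + 396.35 = 2065.87
P = 1977.12 / 2065.87 × 100 = 95.7040
Fisher = √(L × P) = √(96.2246 × 95.7040) = 95.9639

95.96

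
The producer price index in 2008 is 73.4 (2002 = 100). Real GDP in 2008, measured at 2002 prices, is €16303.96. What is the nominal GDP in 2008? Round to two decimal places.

Nominal = Real × (Index/100) = 16303.96 × (73.4/100)
        = 16303.96 × 0.734 = 11967.1066

11967.11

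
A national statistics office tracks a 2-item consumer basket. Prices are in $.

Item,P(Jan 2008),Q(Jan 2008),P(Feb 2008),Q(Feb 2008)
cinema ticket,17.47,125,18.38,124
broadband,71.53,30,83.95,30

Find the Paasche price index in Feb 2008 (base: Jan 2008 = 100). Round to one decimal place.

Paasche price index uses current-period quantities as weights.
ΣP(Feb 2008)·Q(Feb 2008) = 18.38×124 + 83.95×30 = 2279.12 + 2518.5 = 4797.62
ΣP(Jan 2008)·Q(Feb 2008) = 17.47×124 + 71.53×30 = 2166.28 + 2145.9 = 4312.18
Index = 4797.62 / 4312.18 × 100 = 111.2574

111.3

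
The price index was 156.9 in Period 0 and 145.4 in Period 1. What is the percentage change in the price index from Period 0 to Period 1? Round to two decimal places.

-7.33%

Change = (145.4 − 156.9) / 156.9 × 100
       = -11.5 / 156.9 × 100 = -7.3295%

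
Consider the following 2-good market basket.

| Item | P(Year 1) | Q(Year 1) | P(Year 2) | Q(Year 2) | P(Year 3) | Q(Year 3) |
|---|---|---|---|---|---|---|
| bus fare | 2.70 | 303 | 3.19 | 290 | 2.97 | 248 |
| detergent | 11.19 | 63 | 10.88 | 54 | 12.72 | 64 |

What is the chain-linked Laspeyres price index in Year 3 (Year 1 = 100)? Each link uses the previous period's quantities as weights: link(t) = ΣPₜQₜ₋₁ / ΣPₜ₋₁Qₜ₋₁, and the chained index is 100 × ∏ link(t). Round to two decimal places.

111.02

Link Year 1→Year 2:
ΣP(Year 2)Q(Year 1) = 3.19×303 + 10.88×63 = 966.57 + 685.44 = 1652.01
ΣP(Year 1)Q(Year 1) = 2.70×303 + 11.19×63 = 818.1 + 704.97 = 1523.07
link = 1652.01/1523.07 = 1.084658
Link Year 2→Year 3:
ΣP(Year 3)Q(Year 2) = 2.97×290 + 12.72×54 = 861.3 + 686.88 = 1548.18
ΣP(Year 2)Q(Year 2) = 3.19×290 + 10.88×54 = 925.1 + 587.52 = 1512.62
link = 1548.18/1512.62 = 1.023509
Chained index = 100 × 1.084658 × 1.023509 = 111.0157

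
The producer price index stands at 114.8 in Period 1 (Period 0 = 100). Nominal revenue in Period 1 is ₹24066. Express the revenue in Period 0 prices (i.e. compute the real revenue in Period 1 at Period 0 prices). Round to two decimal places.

20963.41

Real = Nominal ÷ (Index/100) = 24066 ÷ (114.8/100)
     = 24066 ÷ 1.148 = 20963.4146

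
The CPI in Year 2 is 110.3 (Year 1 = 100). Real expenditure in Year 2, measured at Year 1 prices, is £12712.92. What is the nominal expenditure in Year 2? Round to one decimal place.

Nominal = Real × (Index/100) = 12712.92 × (110.3/100)
        = 12712.92 × 1.103 = 14022.3508

14022.4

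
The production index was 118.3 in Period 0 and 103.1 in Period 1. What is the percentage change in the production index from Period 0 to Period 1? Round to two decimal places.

Change = (103.1 − 118.3) / 118.3 × 100
       = -15.2 / 118.3 × 100 = -12.8487%

-12.85%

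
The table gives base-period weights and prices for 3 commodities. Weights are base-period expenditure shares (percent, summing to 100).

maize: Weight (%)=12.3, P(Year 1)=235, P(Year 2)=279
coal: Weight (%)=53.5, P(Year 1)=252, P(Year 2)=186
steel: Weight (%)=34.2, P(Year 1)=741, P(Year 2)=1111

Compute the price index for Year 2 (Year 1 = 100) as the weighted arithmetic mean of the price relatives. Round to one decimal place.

105.4

maize: 12.3 × (279/235) = 12.3 × 1.187234 = 14.6030
coal: 53.5 × (186/252) = 53.5 × 0.738095 = 39.4881
steel: 34.2 × (1111/741) = 34.2 × 1.499325 = 51.2769
Index = Σ wᵢ·(p₁ᵢ/p₀ᵢ) = 14.6030 + 39.4881 + 51.2769 = 105.3680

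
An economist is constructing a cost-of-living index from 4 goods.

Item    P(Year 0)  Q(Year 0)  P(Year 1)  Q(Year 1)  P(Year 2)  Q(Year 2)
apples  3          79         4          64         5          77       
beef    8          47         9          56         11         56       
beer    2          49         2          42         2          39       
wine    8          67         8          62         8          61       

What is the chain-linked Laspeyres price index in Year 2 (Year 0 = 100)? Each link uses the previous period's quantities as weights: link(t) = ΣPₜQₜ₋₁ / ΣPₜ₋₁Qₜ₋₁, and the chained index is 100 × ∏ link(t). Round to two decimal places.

Link Year 0→Year 1:
ΣP(Year 1)Q(Year 0) = 4×79 + 9×47 + 2×49 + 8×67 = 316 + 423 + 98 + 536 = 1373
ΣP(Year 0)Q(Year 0) = 3×79 + 8×47 + 2×49 + 8×67 = 237 + 376 + 98 + 536 = 1247
link = 1373/1247 = 1.101043
Link Year 1→Year 2:
ΣP(Year 2)Q(Year 1) = 5×64 + 11×56 + 2×42 + 8×62 = 320 + 616 + 84 + 496 = 1516
ΣP(Year 1)Q(Year 1) = 4×64 + 9×56 + 2×42 + 8×62 = 256 + 504 + 84 + 496 = 1340
link = 1516/1340 = 1.131343
Chained index = 100 × 1.101043 × 1.131343 = 124.5657

124.57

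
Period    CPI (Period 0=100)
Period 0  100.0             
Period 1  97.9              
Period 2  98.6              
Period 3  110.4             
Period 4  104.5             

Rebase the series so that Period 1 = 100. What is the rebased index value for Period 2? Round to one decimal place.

100.7

Rebased(Period 2) = 98.6 / 97.9 × 100 = 100.7150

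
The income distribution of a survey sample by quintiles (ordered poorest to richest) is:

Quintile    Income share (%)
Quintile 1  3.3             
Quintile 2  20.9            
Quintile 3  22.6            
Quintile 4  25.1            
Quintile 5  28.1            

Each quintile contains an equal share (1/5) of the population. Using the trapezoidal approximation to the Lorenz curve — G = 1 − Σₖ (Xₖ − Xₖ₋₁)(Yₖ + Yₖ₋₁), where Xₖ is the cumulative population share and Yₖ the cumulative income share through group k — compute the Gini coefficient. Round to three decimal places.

0.215

Cumulative income shares Yₖ: 0.0330, 0.2420, 0.4680, 0.7190, 1.0000
Σ (Xₖ−Xₖ₋₁)(Yₖ+Yₖ₋₁) = (1/5)(0.0330+0.0000) + (1/5)(0.2420+0.0330) + (1/5)(0.4680+0.2420) + (1/5)(0.7190+0.4680) + (1/5)(1.0000+0.7190)
  = 0.0066 + 0.0550 + 0.1420 + 0.2374 + 0.3438 = 0.7848
G = 1 − 0.7848 = 0.2152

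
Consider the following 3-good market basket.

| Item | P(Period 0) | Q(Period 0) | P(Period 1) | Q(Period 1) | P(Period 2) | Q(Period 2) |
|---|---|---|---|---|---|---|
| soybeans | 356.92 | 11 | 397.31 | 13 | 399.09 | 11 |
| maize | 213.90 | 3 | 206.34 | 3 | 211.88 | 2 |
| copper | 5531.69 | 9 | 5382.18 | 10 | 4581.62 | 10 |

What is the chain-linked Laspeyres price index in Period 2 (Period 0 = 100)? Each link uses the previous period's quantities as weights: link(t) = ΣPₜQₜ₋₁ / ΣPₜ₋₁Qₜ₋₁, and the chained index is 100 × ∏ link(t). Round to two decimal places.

85.16

Link Period 0→Period 1:
ΣP(Period 1)Q(Period 0) = 397.31×11 + 206.34×3 + 5382.18×9 = 4370.41 + 619.02 + 48439.62 = 53429.05
ΣP(Period 0)Q(Period 0) = 356.92×11 + 213.90×3 + 5531.69×9 = 3926.12 + 641.7 + 49785.21 = 54353.03
link = 53429.05/54353.03 = 0.983000
Link Period 1→Period 2:
ΣP(Period 2)Q(Period 1) = 399.09×13 + 211.88×3 + 4581.62×10 = 5188.17 + 635.64 + 45816.2 = 51640.01
ΣP(Period 1)Q(Period 1) = 397.31×13 + 206.34×3 + 5382.18×10 = 5165.03 + 619.02 + 53821.8 = 59605.85
link = 51640.01/59605.85 = 0.866358
Chained index = 100 × 0.983000 × 0.866358 = 85.1630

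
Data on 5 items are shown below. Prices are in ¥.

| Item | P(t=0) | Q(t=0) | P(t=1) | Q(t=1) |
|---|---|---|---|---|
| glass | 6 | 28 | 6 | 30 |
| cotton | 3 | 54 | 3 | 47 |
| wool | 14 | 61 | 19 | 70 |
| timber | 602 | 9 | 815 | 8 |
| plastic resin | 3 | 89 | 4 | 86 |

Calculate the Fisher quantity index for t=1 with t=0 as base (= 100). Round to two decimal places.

92.78

Laspeyres component (base-period weights):
ΣP(t=0)Q(t=1) = 6×30 + 3×47 + 14×70 + 602×8 + 3×86 = 180 + 141 + 980 + 4816 + 258 = 6375
ΣP(t=0)Q(t=0) = 6×28 + 3×54 + 14×61 + 602×9 + 3×89 = 168 + 162 + 854 + 5418 + 267 = 6869
L = 6375 / 6869 × 100 = 92.8083
Paasche component (current-period weights):
ΣP(t=1)Q(t=1) = 6×30 + 3×47 + 19×70 + 815×8 + 4×86 = 180 + 141 + 1330 + 6520 + 344 = 8515
ΣP(t=1)Q(t=0) = 6×28 + 3×54 + 19×61 + 815×9 + 4×89 = 168 + 162 + 1159 + 7335 + 356 = 9180
P = 8515 / 9180 × 100 = 92.7560
Fisher = √(L × P) = √(92.8083 × 92.7560) = 92.7821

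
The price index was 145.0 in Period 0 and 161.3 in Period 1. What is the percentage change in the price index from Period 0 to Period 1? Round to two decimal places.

Change = (161.3 − 145.0) / 145.0 × 100
       = 16.3 / 145.0 × 100 = 11.2414%

11.24%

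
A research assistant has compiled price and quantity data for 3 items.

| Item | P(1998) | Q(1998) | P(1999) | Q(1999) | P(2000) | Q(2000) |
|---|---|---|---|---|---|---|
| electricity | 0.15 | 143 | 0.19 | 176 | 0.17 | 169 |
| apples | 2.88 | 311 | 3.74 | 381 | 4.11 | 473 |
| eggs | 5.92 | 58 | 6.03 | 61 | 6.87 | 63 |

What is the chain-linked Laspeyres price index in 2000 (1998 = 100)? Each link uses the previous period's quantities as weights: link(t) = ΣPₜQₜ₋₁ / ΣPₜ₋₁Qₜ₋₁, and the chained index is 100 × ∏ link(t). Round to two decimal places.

Link 1998→1999:
ΣP(1999)Q(1998) = 0.19×143 + 3.74×311 + 6.03×58 = 27.17 + 1163.14 + 349.74 = 1540.05
ΣP(1998)Q(1998) = 0.15×143 + 2.88×311 + 5.92×58 = 21.45 + 895.68 + 343.36 = 1260.49
link = 1540.05/1260.49 = 1.221787
Link 1999→2000:
ΣP(2000)Q(1999) = 0.17×176 + 4.11×381 + 6.87×61 = 29.92 + 1565.91 + 419.07 = 2014.9
ΣP(1999)Q(1999) = 0.19×176 + 3.74×381 + 6.03×61 = 33.44 + 1424.94 + 367.83 = 1826.21
link = 2014.9/1826.21 = 1.103323
Chained index = 100 × 1.221787 × 1.103323 = 134.8026

134.80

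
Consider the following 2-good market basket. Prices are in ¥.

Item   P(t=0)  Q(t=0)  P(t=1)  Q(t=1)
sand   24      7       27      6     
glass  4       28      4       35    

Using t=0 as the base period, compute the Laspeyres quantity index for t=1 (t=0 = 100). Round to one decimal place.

Laspeyres quantity index uses base-period prices as weights.
ΣP(t=0)·Q(t=1) = 24×6 + 4×35 = 144 + 140 = 284
ΣP(t=0)·Q(t=0) = 24×7 + 4×28 = 168 + 112 = 280
Index = 284 / 280 × 100 = 101.4286

101.4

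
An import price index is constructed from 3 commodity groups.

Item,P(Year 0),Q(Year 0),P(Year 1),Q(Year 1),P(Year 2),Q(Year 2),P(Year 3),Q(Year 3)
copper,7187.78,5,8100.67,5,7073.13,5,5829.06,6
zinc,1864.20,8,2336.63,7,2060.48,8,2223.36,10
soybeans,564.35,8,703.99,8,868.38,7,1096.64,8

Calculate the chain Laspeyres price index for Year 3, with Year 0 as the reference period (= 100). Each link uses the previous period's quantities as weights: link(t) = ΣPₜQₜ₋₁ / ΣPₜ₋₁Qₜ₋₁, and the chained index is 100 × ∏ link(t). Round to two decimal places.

Link Year 0→Year 1:
ΣP(Year 1)Q(Year 0) = 8100.67×5 + 2336.63×8 + 703.99×8 = 40503.35 + 18693.04 + 5631.92 = 64828.31
ΣP(Year 0)Q(Year 0) = 7187.78×5 + 1864.20×8 + 564.35×8 = 35938.9 + 14913.6 + 4514.8 = 55367.3
link = 64828.31/55367.3 = 1.170877
Link Year 1→Year 2:
ΣP(Year 2)Q(Year 1) = 7073.13×5 + 2060.48×7 + 868.38×8 = 35365.65 + 14423.36 + 6947.04 = 56736.05
ΣP(Year 1)Q(Year 1) = 8100.67×5 + 2336.63×7 + 703.99×8 = 40503.35 + 16356.41 + 5631.92 = 62491.68
link = 56736.05/62491.68 = 0.907898
Link Year 2→Year 3:
ΣP(Year 3)Q(Year 2) = 5829.06×5 + 2223.36×8 + 1096.64×7 = 29145.3 + 17786.88 + 7676.48 = 54608.66
ΣP(Year 2)Q(Year 2) = 7073.13×5 + 2060.48×8 + 868.38×7 = 35365.65 + 16483.84 + 6078.66 = 57928.15
link = 54608.66/57928.15 = 0.942696
Chained index = 100 × 1.170877 × 0.907898 × 0.942696 = 100.2121

100.21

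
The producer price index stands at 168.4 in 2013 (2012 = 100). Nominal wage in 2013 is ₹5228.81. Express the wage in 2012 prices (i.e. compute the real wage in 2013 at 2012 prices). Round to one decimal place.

Real = Nominal ÷ (Index/100) = 5228.81 ÷ (168.4/100)
     = 5228.81 ÷ 1.684 = 3104.9941

3105.0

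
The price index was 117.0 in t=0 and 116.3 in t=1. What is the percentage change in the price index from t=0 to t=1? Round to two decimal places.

-0.60%

Change = (116.3 − 117.0) / 117.0 × 100
       = -0.7 / 117.0 × 100 = -0.5983%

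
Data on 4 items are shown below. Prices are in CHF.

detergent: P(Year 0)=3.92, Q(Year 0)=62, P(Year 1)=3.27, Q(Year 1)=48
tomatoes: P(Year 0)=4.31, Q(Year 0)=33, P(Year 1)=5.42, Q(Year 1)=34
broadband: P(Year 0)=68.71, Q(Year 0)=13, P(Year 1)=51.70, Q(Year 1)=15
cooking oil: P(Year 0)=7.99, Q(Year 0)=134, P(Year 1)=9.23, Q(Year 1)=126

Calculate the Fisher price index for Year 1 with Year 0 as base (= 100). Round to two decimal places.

Laspeyres component (base-period weights):
ΣP(Year 1)Q(Year 0) = 3.27×62 + 5.42×33 + 51.70×13 + 9.23×134 = 202.74 + 178.86 + 672.1 + 1236.82 = 2290.52
ΣP(Year 0)Q(Year 0) = 3.92×62 + 4.31×33 + 68.71×13 + 7.99×134 = 243.04 + 142.23 + 893.23 + 1070.66 = 2349.16
L = 2290.52 / 2349.16 × 100 = 97.5038
Paasche component (current-period weights):
ΣP(Year 1)Q(Year 1) = 3.27×48 + 5.42×34 + 51.70×15 + 9.23×126 = 156.96 + 184.28 + 775.5 + 1162.98 = 2279.72
ΣP(Year 0)Q(Year 1) = 3.92×48 + 4.31×34 + 68.71×15 + 7.99×126 = 188.16 + 146.54 + 1030.65 + 1006.74 = 2372.09
P = 2279.72 / 2372.09 × 100 = 96.1060
Fisher = √(L × P) = √(97.5038 × 96.1060) = 96.8024

96.80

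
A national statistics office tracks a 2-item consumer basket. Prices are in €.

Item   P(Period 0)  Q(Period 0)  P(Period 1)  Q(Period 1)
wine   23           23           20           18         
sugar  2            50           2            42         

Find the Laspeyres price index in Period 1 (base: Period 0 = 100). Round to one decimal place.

89.0

Laspeyres price index uses base-period quantities as weights.
ΣP(Period 1)·Q(Period 0) = 20×23 + 2×50 = 460 + 100 = 560
ΣP(Period 0)·Q(Period 0) = 23×23 + 2×50 = 529 + 100 = 629
Index = 560 / 629 × 100 = 89.0302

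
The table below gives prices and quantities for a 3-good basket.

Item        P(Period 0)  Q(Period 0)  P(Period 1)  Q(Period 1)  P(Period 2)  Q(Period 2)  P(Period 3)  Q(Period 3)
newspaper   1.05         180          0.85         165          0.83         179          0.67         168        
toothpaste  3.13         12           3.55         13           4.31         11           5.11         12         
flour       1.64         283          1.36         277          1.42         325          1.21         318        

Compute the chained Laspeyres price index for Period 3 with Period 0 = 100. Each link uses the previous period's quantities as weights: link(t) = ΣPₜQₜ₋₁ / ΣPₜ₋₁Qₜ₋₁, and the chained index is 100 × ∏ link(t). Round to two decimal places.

Link Period 0→Period 1:
ΣP(Period 1)Q(Period 0) = 0.85×180 + 3.55×12 + 1.36×283 = 153 + 42.6 + 384.88 = 580.48
ΣP(Period 0)Q(Period 0) = 1.05×180 + 3.13×12 + 1.64×283 = 189 + 37.56 + 464.12 = 690.68
link = 580.48/690.68 = 0.840447
Link Period 1→Period 2:
ΣP(Period 2)Q(Period 1) = 0.83×165 + 4.31×13 + 1.42×277 = 136.95 + 56.03 + 393.34 = 586.32
ΣP(Period 1)Q(Period 1) = 0.85×165 + 3.55×13 + 1.36×277 = 140.25 + 46.15 + 376.72 = 563.12
link = 586.32/563.12 = 1.041199
Link Period 2→Period 3:
ΣP(Period 3)Q(Period 2) = 0.67×179 + 5.11×11 + 1.21×325 = 119.93 + 56.21 + 393.25 = 569.39
ΣP(Period 2)Q(Period 2) = 0.83×179 + 4.31×11 + 1.42×325 = 148.57 + 47.41 + 461.5 = 657.48
link = 569.39/657.48 = 0.866019
Chained index = 100 × 0.840447 × 1.041199 × 0.866019 = 75.7829

75.78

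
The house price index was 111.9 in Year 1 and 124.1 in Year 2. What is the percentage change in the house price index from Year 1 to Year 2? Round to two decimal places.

Change = (124.1 − 111.9) / 111.9 × 100
       = 12.2 / 111.9 × 100 = 10.9026%

10.90%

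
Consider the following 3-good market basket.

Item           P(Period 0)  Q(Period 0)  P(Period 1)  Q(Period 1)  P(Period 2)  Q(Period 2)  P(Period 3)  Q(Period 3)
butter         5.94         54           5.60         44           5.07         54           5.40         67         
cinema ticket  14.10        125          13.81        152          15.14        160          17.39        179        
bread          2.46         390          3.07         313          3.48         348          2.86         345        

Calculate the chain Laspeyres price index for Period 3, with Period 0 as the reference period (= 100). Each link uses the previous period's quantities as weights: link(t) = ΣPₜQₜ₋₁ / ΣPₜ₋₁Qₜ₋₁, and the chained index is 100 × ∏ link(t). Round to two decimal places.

Link Period 0→Period 1:
ΣP(Period 1)Q(Period 0) = 5.60×54 + 13.81×125 + 3.07×390 = 302.4 + 1726.25 + 1197.3 = 3225.95
ΣP(Period 0)Q(Period 0) = 5.94×54 + 14.10×125 + 2.46×390 = 320.76 + 1762.5 + 959.4 = 3042.66
link = 3225.95/3042.66 = 1.060240
Link Period 1→Period 2:
ΣP(Period 2)Q(Period 1) = 5.07×44 + 15.14×152 + 3.48×313 = 223.08 + 2301.28 + 1089.24 = 3613.6
ΣP(Period 1)Q(Period 1) = 5.60×44 + 13.81×152 + 3.07×313 = 246.4 + 2099.12 + 960.91 = 3306.43
link = 3613.6/3306.43 = 1.092901
Link Period 2→Period 3:
ΣP(Period 3)Q(Period 2) = 5.40×54 + 17.39×160 + 2.86×348 = 291.6 + 2782.4 + 995.28 = 4069.28
ΣP(Period 2)Q(Period 2) = 5.07×54 + 15.14×160 + 3.48×348 = 273.78 + 2422.4 + 1211.04 = 3907.22
link = 4069.28/3907.22 = 1.041477
Chained index = 100 × 1.060240 × 1.092901 × 1.041477 = 120.6798

120.68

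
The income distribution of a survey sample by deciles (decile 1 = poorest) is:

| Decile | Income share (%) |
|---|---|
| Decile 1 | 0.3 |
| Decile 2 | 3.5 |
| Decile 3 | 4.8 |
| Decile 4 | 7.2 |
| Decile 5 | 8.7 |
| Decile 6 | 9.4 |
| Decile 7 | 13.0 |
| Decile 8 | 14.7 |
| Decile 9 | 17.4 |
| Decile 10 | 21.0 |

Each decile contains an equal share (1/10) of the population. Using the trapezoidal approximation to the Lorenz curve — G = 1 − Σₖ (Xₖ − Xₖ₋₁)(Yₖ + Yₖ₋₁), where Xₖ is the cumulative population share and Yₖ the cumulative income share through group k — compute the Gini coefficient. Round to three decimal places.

Cumulative income shares Yₖ: 0.0030, 0.0380, 0.0860, 0.1580, 0.2450, 0.3390, 0.4690, 0.6160, 0.7900, 1.0000
Σ (Xₖ−Xₖ₋₁)(Yₖ+Yₖ₋₁) = (1/10)(0.0030+0.0000) + (1/10)(0.0380+0.0030) + (1/10)(0.0860+0.0380) + (1/10)(0.1580+0.0860) + (1/10)(0.2450+0.1580) + (1/10)(0.3390+0.2450) + (1/10)(0.4690+0.3390) + (1/10)(0.6160+0.4690) + (1/10)(0.7900+0.6160) + (1/10)(1.0000+0.7900)
  = 0.0003 + 0.0041 + 0.0124 + 0.0244 + 0.0403 + 0.0584 + 0.0808 + 0.1085 + 0.1406 + 0.1790 = 0.6488
G = 1 − 0.6488 = 0.3512

0.351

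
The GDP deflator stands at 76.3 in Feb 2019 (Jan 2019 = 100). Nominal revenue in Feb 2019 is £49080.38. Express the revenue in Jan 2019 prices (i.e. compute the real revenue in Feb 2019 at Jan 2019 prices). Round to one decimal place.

Real = Nominal ÷ (Index/100) = 49080.38 ÷ (76.3/100)
     = 49080.38 ÷ 0.763 = 64325.5308

64325.5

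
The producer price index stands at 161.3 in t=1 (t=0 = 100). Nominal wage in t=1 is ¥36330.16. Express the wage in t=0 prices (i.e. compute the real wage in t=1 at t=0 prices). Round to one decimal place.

Real = Nominal ÷ (Index/100) = 36330.16 ÷ (161.3/100)
     = 36330.16 ÷ 1.613 = 22523.3478

22523.3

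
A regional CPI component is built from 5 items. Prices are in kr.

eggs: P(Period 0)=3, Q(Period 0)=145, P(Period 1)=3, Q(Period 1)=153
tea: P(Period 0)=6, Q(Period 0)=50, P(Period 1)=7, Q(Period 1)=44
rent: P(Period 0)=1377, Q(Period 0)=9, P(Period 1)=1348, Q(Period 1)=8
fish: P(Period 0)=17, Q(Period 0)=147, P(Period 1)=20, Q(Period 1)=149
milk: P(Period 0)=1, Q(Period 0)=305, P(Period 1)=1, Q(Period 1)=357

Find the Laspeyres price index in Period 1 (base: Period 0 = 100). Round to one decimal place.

Laspeyres price index uses base-period quantities as weights.
ΣP(Period 1)·Q(Period 0) = 3×145 + 7×50 + 1348×9 + 20×147 + 1×305 = 435 + 350 + 12132 + 2940 + 305 = 16162
ΣP(Period 0)·Q(Period 0) = 3×145 + 6×50 + 1377×9 + 17×147 + 1×305 = 435 + 300 + 12393 + 2499 + 305 = 15932
Index = 16162 / 15932 × 100 = 101.4436

101.4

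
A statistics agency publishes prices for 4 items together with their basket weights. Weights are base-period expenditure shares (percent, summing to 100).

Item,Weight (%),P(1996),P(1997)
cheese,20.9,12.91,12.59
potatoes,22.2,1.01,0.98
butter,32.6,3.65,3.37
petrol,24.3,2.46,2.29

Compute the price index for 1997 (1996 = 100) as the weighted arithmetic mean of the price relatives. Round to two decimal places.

94.64

cheese: 20.9 × (12.59/12.91) = 20.9 × 0.975213 = 20.3820
potatoes: 22.2 × (0.98/1.01) = 22.2 × 0.970297 = 21.5406
butter: 32.6 × (3.37/3.65) = 32.6 × 0.923288 = 30.0992
petrol: 24.3 × (2.29/2.46) = 24.3 × 0.930894 = 22.6207
Index = Σ wᵢ·(p₁ᵢ/p₀ᵢ) = 20.3820 + 21.5406 + 30.0992 + 22.6207 = 94.6425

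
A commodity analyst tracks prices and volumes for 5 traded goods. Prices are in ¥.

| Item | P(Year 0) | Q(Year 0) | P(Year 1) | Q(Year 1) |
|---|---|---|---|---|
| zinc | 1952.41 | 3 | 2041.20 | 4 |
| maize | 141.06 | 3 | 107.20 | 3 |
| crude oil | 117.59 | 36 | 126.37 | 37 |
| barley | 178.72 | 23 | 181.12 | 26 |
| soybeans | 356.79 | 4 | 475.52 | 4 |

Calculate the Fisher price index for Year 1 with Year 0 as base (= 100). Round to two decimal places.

106.14

Laspeyres component (base-period weights):
ΣP(Year 1)Q(Year 0) = 2041.20×3 + 107.20×3 + 126.37×36 + 181.12×23 + 475.52×4 = 6123.6 + 321.6 + 4549.32 + 4165.76 + 1902.08 = 17062.36
ΣP(Year 0)Q(Year 0) = 1952.41×3 + 141.06×3 + 117.59×36 + 178.72×23 + 356.79×4 = 5857.23 + 423.18 + 4233.24 + 4110.56 + 1427.16 = 16051.37
L = 17062.36 / 16051.37 × 100 = 106.2985
Paasche component (current-period weights):
ΣP(Year 1)Q(Year 1) = 2041.20×4 + 107.20×3 + 126.37×37 + 181.12×26 + 475.52×4 = 8164.8 + 321.6 + 4675.69 + 4709.12 + 1902.08 = 19773.29
ΣP(Year 0)Q(Year 1) = 1952.41×4 + 141.06×3 + 117.59×37 + 178.72×26 + 356.79×4 = 7809.64 + 423.18 + 4350.83 + 4646.72 + 1427.16 = 18657.53
P = 19773.29 / 18657.53 × 100 = 105.9802
Fisher = √(L × P) = √(106.2985 × 105.9802) = 106.1392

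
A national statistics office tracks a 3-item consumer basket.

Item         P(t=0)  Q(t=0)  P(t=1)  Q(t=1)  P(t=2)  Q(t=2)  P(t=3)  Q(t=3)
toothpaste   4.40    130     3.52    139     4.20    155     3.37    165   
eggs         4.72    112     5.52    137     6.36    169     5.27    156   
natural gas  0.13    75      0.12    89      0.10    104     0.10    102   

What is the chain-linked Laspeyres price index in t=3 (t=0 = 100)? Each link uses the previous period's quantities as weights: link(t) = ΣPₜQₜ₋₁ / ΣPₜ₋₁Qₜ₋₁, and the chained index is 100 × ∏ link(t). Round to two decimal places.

Link t=0→t=1:
ΣP(t=1)Q(t=0) = 3.52×130 + 5.52×112 + 0.12×75 = 457.6 + 618.24 + 9 = 1084.84
ΣP(t=0)Q(t=0) = 4.40×130 + 4.72×112 + 0.13×75 = 572 + 528.64 + 9.75 = 1110.39
link = 1084.84/1110.39 = 0.976990
Link t=1→t=2:
ΣP(t=2)Q(t=1) = 4.20×139 + 6.36×137 + 0.10×89 = 583.8 + 871.32 + 8.9 = 1464.02
ΣP(t=1)Q(t=1) = 3.52×139 + 5.52×137 + 0.12×89 = 489.28 + 756.24 + 10.68 = 1256.2
link = 1464.02/1256.2 = 1.165435
Link t=2→t=3:
ΣP(t=3)Q(t=2) = 3.37×155 + 5.27×169 + 0.10×104 = 522.35 + 890.63 + 10.4 = 1423.38
ΣP(t=2)Q(t=2) = 4.20×155 + 6.36×169 + 0.10×104 = 651 + 1074.84 + 10.4 = 1736.24
link = 1423.38/1736.24 = 0.819806
Chained index = 100 × 0.976990 × 1.165435 × 0.819806 = 93.3447

93.34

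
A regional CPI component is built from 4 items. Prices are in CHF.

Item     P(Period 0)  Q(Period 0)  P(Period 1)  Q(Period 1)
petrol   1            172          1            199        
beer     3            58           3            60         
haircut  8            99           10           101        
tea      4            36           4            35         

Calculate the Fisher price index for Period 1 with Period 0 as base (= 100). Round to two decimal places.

115.33

Laspeyres component (base-period weights):
ΣP(Period 1)Q(Period 0) = 1×172 + 3×58 + 10×99 + 4×36 = 172 + 174 + 990 + 144 = 1480
ΣP(Period 0)Q(Period 0) = 1×172 + 3×58 + 8×99 + 4×36 = 172 + 174 + 792 + 144 = 1282
L = 1480 / 1282 × 100 = 115.4446
Paasche component (current-period weights):
ΣP(Period 1)Q(Period 1) = 1×199 + 3×60 + 10×101 + 4×35 = 199 + 180 + 1010 + 140 = 1529
ΣP(Period 0)Q(Period 1) = 1×199 + 3×60 + 8×101 + 4×35 = 199 + 180 + 808 + 140 = 1327
P = 1529 / 1327 × 100 = 115.2223
Fisher = √(L × P) = √(115.4446 × 115.2223) = 115.3334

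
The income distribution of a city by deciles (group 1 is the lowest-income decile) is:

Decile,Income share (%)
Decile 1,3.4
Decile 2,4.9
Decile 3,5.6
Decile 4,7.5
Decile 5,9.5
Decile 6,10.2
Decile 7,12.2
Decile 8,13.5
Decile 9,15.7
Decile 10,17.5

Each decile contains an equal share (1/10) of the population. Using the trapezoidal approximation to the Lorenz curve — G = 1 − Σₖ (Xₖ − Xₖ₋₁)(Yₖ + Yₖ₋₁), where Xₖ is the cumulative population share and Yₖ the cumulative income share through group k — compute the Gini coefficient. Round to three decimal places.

0.257

Cumulative income shares Yₖ: 0.0340, 0.0830, 0.1390, 0.2140, 0.3090, 0.4110, 0.5330, 0.6680, 0.8250, 1.0000
Σ (Xₖ−Xₖ₋₁)(Yₖ+Yₖ₋₁) = (1/10)(0.0340+0.0000) + (1/10)(0.0830+0.0340) + (1/10)(0.1390+0.0830) + (1/10)(0.2140+0.1390) + (1/10)(0.3090+0.2140) + (1/10)(0.4110+0.3090) + (1/10)(0.5330+0.4110) + (1/10)(0.6680+0.5330) + (1/10)(0.8250+0.6680) + (1/10)(1.0000+0.8250)
  = 0.0034 + 0.0117 + 0.0222 + 0.0353 + 0.0523 + 0.0720 + 0.0944 + 0.1201 + 0.1493 + 0.1825 = 0.7432
G = 1 − 0.7432 = 0.2568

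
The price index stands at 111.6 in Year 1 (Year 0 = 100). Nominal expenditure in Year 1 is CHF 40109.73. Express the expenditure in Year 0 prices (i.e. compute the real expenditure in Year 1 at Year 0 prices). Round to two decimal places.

35940.62

Real = Nominal ÷ (Index/100) = 40109.73 ÷ (111.6/100)
     = 40109.73 ÷ 1.116 = 35940.6183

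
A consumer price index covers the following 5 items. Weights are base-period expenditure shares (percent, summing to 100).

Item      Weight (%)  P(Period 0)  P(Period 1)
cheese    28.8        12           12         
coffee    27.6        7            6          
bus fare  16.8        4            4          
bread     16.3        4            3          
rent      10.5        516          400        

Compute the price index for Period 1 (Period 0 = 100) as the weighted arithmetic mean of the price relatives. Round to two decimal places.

89.62

cheese: 28.8 × (12/12) = 28.8 × 1.000000 = 28.8000
coffee: 27.6 × (6/7) = 27.6 × 0.857143 = 23.6571
bus fare: 16.8 × (4/4) = 16.8 × 1.000000 = 16.8000
bread: 16.3 × (3/4) = 16.3 × 0.750000 = 12.2250
rent: 10.5 × (400/516) = 10.5 × 0.775194 = 8.1395
Index = Σ wᵢ·(p₁ᵢ/p₀ᵢ) = 28.8000 + 23.6571 + 16.8000 + 12.2250 + 8.1395 = 89.6217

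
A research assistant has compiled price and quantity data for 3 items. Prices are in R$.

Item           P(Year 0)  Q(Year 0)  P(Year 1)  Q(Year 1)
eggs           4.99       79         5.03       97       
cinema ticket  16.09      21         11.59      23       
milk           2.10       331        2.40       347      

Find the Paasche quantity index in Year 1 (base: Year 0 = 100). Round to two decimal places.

Paasche quantity index uses current-period prices as weights.
ΣP(Year 1)·Q(Year 1) = 5.03×97 + 11.59×23 + 2.40×347 = 487.91 + 266.57 + 832.8 = 1587.28
ΣP(Year 1)·Q(Year 0) = 5.03×79 + 11.59×21 + 2.40×331 = 397.37 + 243.39 + 794.4 = 1435.16
Index = 1587.28 / 1435.16 × 100 = 110.5995

110.60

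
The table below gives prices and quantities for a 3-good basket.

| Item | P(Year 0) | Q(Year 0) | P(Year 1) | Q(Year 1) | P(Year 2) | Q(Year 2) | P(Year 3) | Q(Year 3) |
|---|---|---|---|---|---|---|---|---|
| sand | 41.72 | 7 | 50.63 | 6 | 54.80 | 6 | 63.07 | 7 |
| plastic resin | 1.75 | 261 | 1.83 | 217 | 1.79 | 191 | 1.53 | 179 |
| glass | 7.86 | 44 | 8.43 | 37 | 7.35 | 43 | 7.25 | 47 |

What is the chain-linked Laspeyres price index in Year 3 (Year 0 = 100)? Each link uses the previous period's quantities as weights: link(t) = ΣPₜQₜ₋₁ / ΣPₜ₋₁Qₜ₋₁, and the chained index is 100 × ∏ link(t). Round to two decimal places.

Link Year 0→Year 1:
ΣP(Year 1)Q(Year 0) = 50.63×7 + 1.83×261 + 8.43×44 = 354.41 + 477.63 + 370.92 = 1202.96
ΣP(Year 0)Q(Year 0) = 41.72×7 + 1.75×261 + 7.86×44 = 292.04 + 456.75 + 345.84 = 1094.63
link = 1202.96/1094.63 = 1.098965
Link Year 1→Year 2:
ΣP(Year 2)Q(Year 1) = 54.80×6 + 1.79×217 + 7.35×37 = 328.8 + 388.43 + 271.95 = 989.18
ΣP(Year 1)Q(Year 1) = 50.63×6 + 1.83×217 + 8.43×37 = 303.78 + 397.11 + 311.91 = 1012.8
link = 989.18/1012.8 = 0.976679
Link Year 2→Year 3:
ΣP(Year 3)Q(Year 2) = 63.07×6 + 1.53×191 + 7.25×43 = 378.42 + 292.23 + 311.75 = 982.4
ΣP(Year 2)Q(Year 2) = 54.80×6 + 1.79×191 + 7.35×43 = 328.8 + 341.89 + 316.05 = 986.74
link = 982.4/986.74 = 0.995602
Chained index = 100 × 1.098965 × 0.976679 × 0.995602 = 106.8615

106.86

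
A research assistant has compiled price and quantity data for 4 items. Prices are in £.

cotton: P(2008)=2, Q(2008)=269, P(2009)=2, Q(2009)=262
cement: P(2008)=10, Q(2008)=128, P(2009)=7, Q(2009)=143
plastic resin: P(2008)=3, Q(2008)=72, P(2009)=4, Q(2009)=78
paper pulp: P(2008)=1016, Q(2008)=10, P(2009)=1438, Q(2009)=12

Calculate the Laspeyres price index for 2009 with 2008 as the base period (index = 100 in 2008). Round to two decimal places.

Laspeyres price index uses base-period quantities as weights.
ΣP(2009)·Q(2008) = 2×269 + 7×128 + 4×72 + 1438×10 = 538 + 896 + 288 + 14380 = 16102
ΣP(2008)·Q(2008) = 2×269 + 10×128 + 3×72 + 1016×10 = 538 + 1280 + 216 + 10160 = 12194
Index = 16102 / 12194 × 100 = 132.0485

132.05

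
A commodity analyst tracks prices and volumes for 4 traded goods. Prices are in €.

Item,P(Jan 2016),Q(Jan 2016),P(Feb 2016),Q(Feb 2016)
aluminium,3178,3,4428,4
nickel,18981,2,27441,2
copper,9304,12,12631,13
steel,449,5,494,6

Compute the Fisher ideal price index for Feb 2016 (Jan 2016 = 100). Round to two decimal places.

Laspeyres component (base-period weights):
ΣP(Feb 2016)Q(Jan 2016) = 4428×3 + 27441×2 + 12631×12 + 494×5 = 13284 + 54882 + 151572 + 2470 = 222208
ΣP(Jan 2016)Q(Jan 2016) = 3178×3 + 18981×2 + 9304×12 + 449×5 = 9534 + 37962 + 111648 + 2245 = 161389
L = 222208 / 161389 × 100 = 137.6847
Paasche component (current-period weights):
ΣP(Feb 2016)Q(Feb 2016) = 4428×4 + 27441×2 + 12631×13 + 494×6 = 17712 + 54882 + 164203 + 2964 = 239761
ΣP(Jan 2016)Q(Feb 2016) = 3178×4 + 18981×2 + 9304×13 + 449×6 = 12712 + 37962 + 120952 + 2694 = 174320
P = 239761 / 174320 × 100 = 137.5407
Fisher = √(L × P) = √(137.6847 × 137.5407) = 137.6127

137.61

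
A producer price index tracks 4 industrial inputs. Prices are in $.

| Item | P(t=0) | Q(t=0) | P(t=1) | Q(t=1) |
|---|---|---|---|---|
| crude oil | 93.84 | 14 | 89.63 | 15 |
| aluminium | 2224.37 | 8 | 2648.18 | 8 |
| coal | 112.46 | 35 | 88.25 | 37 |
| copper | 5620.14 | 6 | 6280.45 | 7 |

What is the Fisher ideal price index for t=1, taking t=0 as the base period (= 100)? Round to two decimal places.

111.30

Laspeyres component (base-period weights):
ΣP(t=1)Q(t=0) = 89.63×14 + 2648.18×8 + 88.25×35 + 6280.45×6 = 1254.82 + 21185.44 + 3088.75 + 37682.7 = 63211.71
ΣP(t=0)Q(t=0) = 93.84×14 + 2224.37×8 + 112.46×35 + 5620.14×6 = 1313.76 + 17794.96 + 3936.1 + 33720.84 = 56765.66
L = 63211.71 / 56765.66 × 100 = 111.3555
Paasche component (current-period weights):
ΣP(t=1)Q(t=1) = 89.63×15 + 2648.18×8 + 88.25×37 + 6280.45×7 = 1344.45 + 21185.44 + 3265.25 + 43963.15 = 69758.29
ΣP(t=0)Q(t=1) = 93.84×15 + 2224.37×8 + 112.46×37 + 5620.14×7 = 1407.6 + 17794.96 + 4161.02 + 39340.98 = 62704.56
P = 69758.29 / 62704.56 × 100 = 111.2491
Fisher = √(L × P) = √(111.3555 × 111.2491) = 111.3023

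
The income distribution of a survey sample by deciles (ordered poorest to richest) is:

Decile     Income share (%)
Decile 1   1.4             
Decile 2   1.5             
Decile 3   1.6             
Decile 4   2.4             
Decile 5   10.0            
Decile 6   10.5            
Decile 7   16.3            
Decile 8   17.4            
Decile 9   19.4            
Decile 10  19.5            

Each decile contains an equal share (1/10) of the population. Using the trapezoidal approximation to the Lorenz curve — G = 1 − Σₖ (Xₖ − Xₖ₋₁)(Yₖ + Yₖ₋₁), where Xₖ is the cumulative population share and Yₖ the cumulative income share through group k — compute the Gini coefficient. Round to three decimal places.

0.409

Cumulative income shares Yₖ: 0.0140, 0.0290, 0.0450, 0.0690, 0.1690, 0.2740, 0.4370, 0.6110, 0.8050, 1.0000
Σ (Xₖ−Xₖ₋₁)(Yₖ+Yₖ₋₁) = (1/10)(0.0140+0.0000) + (1/10)(0.0290+0.0140) + (1/10)(0.0450+0.0290) + (1/10)(0.0690+0.0450) + (1/10)(0.1690+0.0690) + (1/10)(0.2740+0.1690) + (1/10)(0.4370+0.2740) + (1/10)(0.6110+0.4370) + (1/10)(0.8050+0.6110) + (1/10)(1.0000+0.8050)
  = 0.0014 + 0.0043 + 0.0074 + 0.0114 + 0.0238 + 0.0443 + 0.0711 + 0.1048 + 0.1416 + 0.1805 = 0.5906
G = 1 − 0.5906 = 0.4094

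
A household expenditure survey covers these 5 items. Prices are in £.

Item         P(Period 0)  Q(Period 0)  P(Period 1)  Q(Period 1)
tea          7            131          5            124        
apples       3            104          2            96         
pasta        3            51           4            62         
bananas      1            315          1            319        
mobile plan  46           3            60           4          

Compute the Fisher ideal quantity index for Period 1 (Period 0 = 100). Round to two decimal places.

Laspeyres component (base-period weights):
ΣP(Period 0)Q(Period 1) = 7×124 + 3×96 + 3×62 + 1×319 + 46×4 = 868 + 288 + 186 + 319 + 184 = 1845
ΣP(Period 0)Q(Period 0) = 7×131 + 3×104 + 3×51 + 1×315 + 46×3 = 917 + 312 + 153 + 315 + 138 = 1835
L = 1845 / 1835 × 100 = 100.5450
Paasche component (current-period weights):
ΣP(Period 1)Q(Period 1) = 5×124 + 2×96 + 4×62 + 1×319 + 60×4 = 620 + 192 + 248 + 319 + 240 = 1619
ΣP(Period 1)Q(Period 0) = 5×131 + 2×104 + 4×51 + 1×315 + 60×3 = 655 + 208 + 204 + 315 + 180 = 1562
P = 1619 / 1562 × 100 = 103.6492
Fisher = √(L × P) = √(100.5450 × 103.6492) = 102.0853

102.09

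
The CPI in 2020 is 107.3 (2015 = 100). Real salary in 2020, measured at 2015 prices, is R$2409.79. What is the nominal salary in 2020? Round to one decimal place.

Nominal = Real × (Index/100) = 2409.79 × (107.3/100)
        = 2409.79 × 1.073 = 2585.7047

2585.7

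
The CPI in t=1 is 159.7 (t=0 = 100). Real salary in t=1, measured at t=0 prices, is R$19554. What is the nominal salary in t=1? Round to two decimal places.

31227.74

Nominal = Real × (Index/100) = 19554 × (159.7/100)
        = 19554 × 1.597 = 31227.7380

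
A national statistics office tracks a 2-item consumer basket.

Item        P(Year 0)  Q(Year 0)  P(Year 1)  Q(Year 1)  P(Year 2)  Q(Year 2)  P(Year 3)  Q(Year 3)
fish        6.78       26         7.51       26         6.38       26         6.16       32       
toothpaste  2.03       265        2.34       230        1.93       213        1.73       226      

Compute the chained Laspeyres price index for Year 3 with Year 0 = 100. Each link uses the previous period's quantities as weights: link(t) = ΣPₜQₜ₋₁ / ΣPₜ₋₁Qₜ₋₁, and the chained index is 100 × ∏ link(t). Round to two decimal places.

86.96

Link Year 0→Year 1:
ΣP(Year 1)Q(Year 0) = 7.51×26 + 2.34×265 = 195.26 + 620.1 = 815.36
ΣP(Year 0)Q(Year 0) = 6.78×26 + 2.03×265 = 176.28 + 537.95 = 714.23
link = 815.36/714.23 = 1.141593
Link Year 1→Year 2:
ΣP(Year 2)Q(Year 1) = 6.38×26 + 1.93×230 = 165.88 + 443.9 = 609.78
ΣP(Year 1)Q(Year 1) = 7.51×26 + 2.34×230 = 195.26 + 538.2 = 733.46
link = 609.78/733.46 = 0.831375
Link Year 2→Year 3:
ΣP(Year 3)Q(Year 2) = 6.16×26 + 1.73×213 = 160.16 + 368.49 = 528.65
ΣP(Year 2)Q(Year 2) = 6.38×26 + 1.93×213 = 165.88 + 411.09 = 576.97
link = 528.65/576.97 = 0.916252
Chained index = 100 × 1.141593 × 0.831375 × 0.916252 = 86.9607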